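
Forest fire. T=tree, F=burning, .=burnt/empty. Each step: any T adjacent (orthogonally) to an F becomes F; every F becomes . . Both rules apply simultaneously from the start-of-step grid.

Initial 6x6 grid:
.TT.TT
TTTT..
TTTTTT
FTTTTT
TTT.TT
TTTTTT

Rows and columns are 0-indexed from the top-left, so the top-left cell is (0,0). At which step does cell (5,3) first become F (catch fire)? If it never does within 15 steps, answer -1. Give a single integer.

Step 1: cell (5,3)='T' (+3 fires, +1 burnt)
Step 2: cell (5,3)='T' (+5 fires, +3 burnt)
Step 3: cell (5,3)='T' (+5 fires, +5 burnt)
Step 4: cell (5,3)='T' (+5 fires, +5 burnt)
Step 5: cell (5,3)='F' (+6 fires, +5 burnt)
  -> target ignites at step 5
Step 6: cell (5,3)='.' (+3 fires, +6 burnt)
Step 7: cell (5,3)='.' (+1 fires, +3 burnt)
Step 8: cell (5,3)='.' (+0 fires, +1 burnt)
  fire out at step 8

5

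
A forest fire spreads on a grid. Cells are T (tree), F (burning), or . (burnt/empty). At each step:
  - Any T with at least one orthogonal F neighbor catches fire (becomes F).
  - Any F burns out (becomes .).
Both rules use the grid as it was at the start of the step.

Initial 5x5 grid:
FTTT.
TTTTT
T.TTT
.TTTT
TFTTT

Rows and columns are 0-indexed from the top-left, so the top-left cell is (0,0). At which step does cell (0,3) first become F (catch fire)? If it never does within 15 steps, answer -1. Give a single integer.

Step 1: cell (0,3)='T' (+5 fires, +2 burnt)
Step 2: cell (0,3)='T' (+5 fires, +5 burnt)
Step 3: cell (0,3)='F' (+5 fires, +5 burnt)
  -> target ignites at step 3
Step 4: cell (0,3)='.' (+3 fires, +5 burnt)
Step 5: cell (0,3)='.' (+2 fires, +3 burnt)
Step 6: cell (0,3)='.' (+0 fires, +2 burnt)
  fire out at step 6

3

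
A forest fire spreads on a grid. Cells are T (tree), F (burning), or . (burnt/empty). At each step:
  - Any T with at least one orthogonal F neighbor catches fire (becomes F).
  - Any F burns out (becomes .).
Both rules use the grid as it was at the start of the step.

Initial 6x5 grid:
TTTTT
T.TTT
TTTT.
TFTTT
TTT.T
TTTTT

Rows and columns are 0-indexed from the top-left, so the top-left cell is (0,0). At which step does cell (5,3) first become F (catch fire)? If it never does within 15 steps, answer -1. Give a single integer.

Step 1: cell (5,3)='T' (+4 fires, +1 burnt)
Step 2: cell (5,3)='T' (+6 fires, +4 burnt)
Step 3: cell (5,3)='T' (+6 fires, +6 burnt)
Step 4: cell (5,3)='F' (+5 fires, +6 burnt)
  -> target ignites at step 4
Step 5: cell (5,3)='.' (+4 fires, +5 burnt)
Step 6: cell (5,3)='.' (+1 fires, +4 burnt)
Step 7: cell (5,3)='.' (+0 fires, +1 burnt)
  fire out at step 7

4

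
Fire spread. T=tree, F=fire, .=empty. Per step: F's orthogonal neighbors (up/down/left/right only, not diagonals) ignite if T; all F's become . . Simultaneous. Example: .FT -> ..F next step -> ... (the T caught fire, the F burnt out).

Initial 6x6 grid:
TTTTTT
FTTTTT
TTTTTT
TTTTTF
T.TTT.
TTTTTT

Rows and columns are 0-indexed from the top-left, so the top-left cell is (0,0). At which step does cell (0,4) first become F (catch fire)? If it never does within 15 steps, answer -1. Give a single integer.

Step 1: cell (0,4)='T' (+5 fires, +2 burnt)
Step 2: cell (0,4)='T' (+8 fires, +5 burnt)
Step 3: cell (0,4)='T' (+11 fires, +8 burnt)
Step 4: cell (0,4)='F' (+6 fires, +11 burnt)
  -> target ignites at step 4
Step 5: cell (0,4)='.' (+2 fires, +6 burnt)
Step 6: cell (0,4)='.' (+0 fires, +2 burnt)
  fire out at step 6

4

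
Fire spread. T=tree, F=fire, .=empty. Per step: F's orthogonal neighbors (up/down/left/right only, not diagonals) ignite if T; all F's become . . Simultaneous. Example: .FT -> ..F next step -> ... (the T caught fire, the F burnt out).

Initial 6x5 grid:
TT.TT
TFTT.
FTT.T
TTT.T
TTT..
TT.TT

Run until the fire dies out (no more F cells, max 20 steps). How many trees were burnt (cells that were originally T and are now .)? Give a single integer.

Answer: 17

Derivation:
Step 1: +5 fires, +2 burnt (F count now 5)
Step 2: +5 fires, +5 burnt (F count now 5)
Step 3: +4 fires, +5 burnt (F count now 4)
Step 4: +3 fires, +4 burnt (F count now 3)
Step 5: +0 fires, +3 burnt (F count now 0)
Fire out after step 5
Initially T: 21, now '.': 26
Total burnt (originally-T cells now '.'): 17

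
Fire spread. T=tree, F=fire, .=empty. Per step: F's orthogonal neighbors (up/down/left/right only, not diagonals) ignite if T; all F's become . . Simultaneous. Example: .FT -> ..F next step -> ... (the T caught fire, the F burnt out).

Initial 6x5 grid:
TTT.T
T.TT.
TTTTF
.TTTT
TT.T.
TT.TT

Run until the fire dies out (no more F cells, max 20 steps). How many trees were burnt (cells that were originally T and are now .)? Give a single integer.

Step 1: +2 fires, +1 burnt (F count now 2)
Step 2: +3 fires, +2 burnt (F count now 3)
Step 3: +4 fires, +3 burnt (F count now 4)
Step 4: +4 fires, +4 burnt (F count now 4)
Step 5: +4 fires, +4 burnt (F count now 4)
Step 6: +3 fires, +4 burnt (F count now 3)
Step 7: +1 fires, +3 burnt (F count now 1)
Step 8: +0 fires, +1 burnt (F count now 0)
Fire out after step 8
Initially T: 22, now '.': 29
Total burnt (originally-T cells now '.'): 21

Answer: 21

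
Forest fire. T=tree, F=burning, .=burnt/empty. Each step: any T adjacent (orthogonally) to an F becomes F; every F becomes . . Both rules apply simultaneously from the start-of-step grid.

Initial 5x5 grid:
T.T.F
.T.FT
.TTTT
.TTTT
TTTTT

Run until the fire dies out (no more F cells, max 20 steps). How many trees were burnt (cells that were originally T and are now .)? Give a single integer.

Step 1: +2 fires, +2 burnt (F count now 2)
Step 2: +3 fires, +2 burnt (F count now 3)
Step 3: +4 fires, +3 burnt (F count now 4)
Step 4: +4 fires, +4 burnt (F count now 4)
Step 5: +1 fires, +4 burnt (F count now 1)
Step 6: +1 fires, +1 burnt (F count now 1)
Step 7: +0 fires, +1 burnt (F count now 0)
Fire out after step 7
Initially T: 17, now '.': 23
Total burnt (originally-T cells now '.'): 15

Answer: 15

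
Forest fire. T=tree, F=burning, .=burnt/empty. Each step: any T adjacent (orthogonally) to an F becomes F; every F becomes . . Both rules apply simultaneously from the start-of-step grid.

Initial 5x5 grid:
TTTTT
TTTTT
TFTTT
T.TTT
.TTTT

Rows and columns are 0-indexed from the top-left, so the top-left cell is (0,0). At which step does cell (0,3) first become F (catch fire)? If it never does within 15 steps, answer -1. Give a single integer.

Step 1: cell (0,3)='T' (+3 fires, +1 burnt)
Step 2: cell (0,3)='T' (+6 fires, +3 burnt)
Step 3: cell (0,3)='T' (+6 fires, +6 burnt)
Step 4: cell (0,3)='F' (+5 fires, +6 burnt)
  -> target ignites at step 4
Step 5: cell (0,3)='.' (+2 fires, +5 burnt)
Step 6: cell (0,3)='.' (+0 fires, +2 burnt)
  fire out at step 6

4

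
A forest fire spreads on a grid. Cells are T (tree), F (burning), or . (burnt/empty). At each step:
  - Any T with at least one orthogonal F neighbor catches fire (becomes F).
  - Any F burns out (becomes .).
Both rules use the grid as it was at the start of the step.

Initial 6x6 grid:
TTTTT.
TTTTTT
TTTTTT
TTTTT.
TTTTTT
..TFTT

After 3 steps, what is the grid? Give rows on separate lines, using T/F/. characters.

Step 1: 3 trees catch fire, 1 burn out
  TTTTT.
  TTTTTT
  TTTTTT
  TTTTT.
  TTTFTT
  ..F.FT
Step 2: 4 trees catch fire, 3 burn out
  TTTTT.
  TTTTTT
  TTTTTT
  TTTFT.
  TTF.FT
  .....F
Step 3: 5 trees catch fire, 4 burn out
  TTTTT.
  TTTTTT
  TTTFTT
  TTF.F.
  TF...F
  ......

TTTTT.
TTTTTT
TTTFTT
TTF.F.
TF...F
......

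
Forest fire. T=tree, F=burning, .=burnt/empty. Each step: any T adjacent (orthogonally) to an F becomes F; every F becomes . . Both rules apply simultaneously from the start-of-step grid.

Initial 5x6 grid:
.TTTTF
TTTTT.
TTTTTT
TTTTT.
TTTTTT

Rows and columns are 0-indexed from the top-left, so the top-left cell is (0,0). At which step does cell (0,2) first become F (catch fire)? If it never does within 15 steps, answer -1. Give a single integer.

Step 1: cell (0,2)='T' (+1 fires, +1 burnt)
Step 2: cell (0,2)='T' (+2 fires, +1 burnt)
Step 3: cell (0,2)='F' (+3 fires, +2 burnt)
  -> target ignites at step 3
Step 4: cell (0,2)='.' (+5 fires, +3 burnt)
Step 5: cell (0,2)='.' (+4 fires, +5 burnt)
Step 6: cell (0,2)='.' (+5 fires, +4 burnt)
Step 7: cell (0,2)='.' (+3 fires, +5 burnt)
Step 8: cell (0,2)='.' (+2 fires, +3 burnt)
Step 9: cell (0,2)='.' (+1 fires, +2 burnt)
Step 10: cell (0,2)='.' (+0 fires, +1 burnt)
  fire out at step 10

3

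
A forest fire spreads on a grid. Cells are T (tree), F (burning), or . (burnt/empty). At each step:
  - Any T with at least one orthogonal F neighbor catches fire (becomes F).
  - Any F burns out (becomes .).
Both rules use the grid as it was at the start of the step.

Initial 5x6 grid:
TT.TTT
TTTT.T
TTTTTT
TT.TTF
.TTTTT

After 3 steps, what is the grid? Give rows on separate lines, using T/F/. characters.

Step 1: 3 trees catch fire, 1 burn out
  TT.TTT
  TTTT.T
  TTTTTF
  TT.TF.
  .TTTTF
Step 2: 4 trees catch fire, 3 burn out
  TT.TTT
  TTTT.F
  TTTTF.
  TT.F..
  .TTTF.
Step 3: 3 trees catch fire, 4 burn out
  TT.TTF
  TTTT..
  TTTF..
  TT....
  .TTF..

TT.TTF
TTTT..
TTTF..
TT....
.TTF..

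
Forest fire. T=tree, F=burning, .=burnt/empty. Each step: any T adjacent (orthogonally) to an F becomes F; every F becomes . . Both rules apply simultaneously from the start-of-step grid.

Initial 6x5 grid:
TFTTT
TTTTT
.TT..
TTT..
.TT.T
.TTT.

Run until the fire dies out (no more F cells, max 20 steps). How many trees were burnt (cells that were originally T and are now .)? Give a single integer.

Answer: 19

Derivation:
Step 1: +3 fires, +1 burnt (F count now 3)
Step 2: +4 fires, +3 burnt (F count now 4)
Step 3: +4 fires, +4 burnt (F count now 4)
Step 4: +4 fires, +4 burnt (F count now 4)
Step 5: +2 fires, +4 burnt (F count now 2)
Step 6: +1 fires, +2 burnt (F count now 1)
Step 7: +1 fires, +1 burnt (F count now 1)
Step 8: +0 fires, +1 burnt (F count now 0)
Fire out after step 8
Initially T: 20, now '.': 29
Total burnt (originally-T cells now '.'): 19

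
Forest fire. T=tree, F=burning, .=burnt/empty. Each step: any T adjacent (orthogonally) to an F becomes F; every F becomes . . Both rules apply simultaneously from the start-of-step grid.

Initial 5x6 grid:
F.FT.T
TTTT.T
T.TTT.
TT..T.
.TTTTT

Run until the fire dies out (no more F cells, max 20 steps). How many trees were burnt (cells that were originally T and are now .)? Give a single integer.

Step 1: +3 fires, +2 burnt (F count now 3)
Step 2: +4 fires, +3 burnt (F count now 4)
Step 3: +2 fires, +4 burnt (F count now 2)
Step 4: +2 fires, +2 burnt (F count now 2)
Step 5: +2 fires, +2 burnt (F count now 2)
Step 6: +2 fires, +2 burnt (F count now 2)
Step 7: +2 fires, +2 burnt (F count now 2)
Step 8: +0 fires, +2 burnt (F count now 0)
Fire out after step 8
Initially T: 19, now '.': 28
Total burnt (originally-T cells now '.'): 17

Answer: 17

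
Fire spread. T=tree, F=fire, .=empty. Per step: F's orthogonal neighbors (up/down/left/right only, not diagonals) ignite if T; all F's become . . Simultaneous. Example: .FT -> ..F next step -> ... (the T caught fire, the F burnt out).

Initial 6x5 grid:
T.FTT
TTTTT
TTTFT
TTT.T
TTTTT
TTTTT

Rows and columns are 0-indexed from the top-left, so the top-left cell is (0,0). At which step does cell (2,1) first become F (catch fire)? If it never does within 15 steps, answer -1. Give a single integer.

Step 1: cell (2,1)='T' (+5 fires, +2 burnt)
Step 2: cell (2,1)='F' (+6 fires, +5 burnt)
  -> target ignites at step 2
Step 3: cell (2,1)='.' (+5 fires, +6 burnt)
Step 4: cell (2,1)='.' (+6 fires, +5 burnt)
Step 5: cell (2,1)='.' (+3 fires, +6 burnt)
Step 6: cell (2,1)='.' (+1 fires, +3 burnt)
Step 7: cell (2,1)='.' (+0 fires, +1 burnt)
  fire out at step 7

2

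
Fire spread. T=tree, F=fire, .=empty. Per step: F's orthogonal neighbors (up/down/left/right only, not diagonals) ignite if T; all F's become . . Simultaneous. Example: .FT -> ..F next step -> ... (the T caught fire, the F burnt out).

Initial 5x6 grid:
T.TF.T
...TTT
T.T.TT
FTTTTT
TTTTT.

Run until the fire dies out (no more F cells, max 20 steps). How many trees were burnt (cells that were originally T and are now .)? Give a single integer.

Step 1: +5 fires, +2 burnt (F count now 5)
Step 2: +3 fires, +5 burnt (F count now 3)
Step 3: +5 fires, +3 burnt (F count now 5)
Step 4: +4 fires, +5 burnt (F count now 4)
Step 5: +2 fires, +4 burnt (F count now 2)
Step 6: +0 fires, +2 burnt (F count now 0)
Fire out after step 6
Initially T: 20, now '.': 29
Total burnt (originally-T cells now '.'): 19

Answer: 19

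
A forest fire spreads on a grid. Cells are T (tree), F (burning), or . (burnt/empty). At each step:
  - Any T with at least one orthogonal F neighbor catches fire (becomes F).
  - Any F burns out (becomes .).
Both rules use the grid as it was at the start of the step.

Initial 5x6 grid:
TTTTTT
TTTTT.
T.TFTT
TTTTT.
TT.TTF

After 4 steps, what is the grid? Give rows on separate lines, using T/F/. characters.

Step 1: 5 trees catch fire, 2 burn out
  TTTTTT
  TTTFT.
  T.F.FT
  TTTFT.
  TT.TF.
Step 2: 7 trees catch fire, 5 burn out
  TTTFTT
  TTF.F.
  T....F
  TTF.F.
  TT.F..
Step 3: 4 trees catch fire, 7 burn out
  TTF.FT
  TF....
  T.....
  TF....
  TT....
Step 4: 5 trees catch fire, 4 burn out
  TF...F
  F.....
  T.....
  F.....
  TF....

TF...F
F.....
T.....
F.....
TF....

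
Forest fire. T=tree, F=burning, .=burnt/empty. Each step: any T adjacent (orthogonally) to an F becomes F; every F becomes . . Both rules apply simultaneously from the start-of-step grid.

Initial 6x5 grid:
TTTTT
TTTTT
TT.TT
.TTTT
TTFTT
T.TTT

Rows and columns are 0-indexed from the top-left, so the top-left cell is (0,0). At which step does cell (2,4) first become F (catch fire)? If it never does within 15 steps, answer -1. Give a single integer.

Step 1: cell (2,4)='T' (+4 fires, +1 burnt)
Step 2: cell (2,4)='T' (+5 fires, +4 burnt)
Step 3: cell (2,4)='T' (+5 fires, +5 burnt)
Step 4: cell (2,4)='F' (+4 fires, +5 burnt)
  -> target ignites at step 4
Step 5: cell (2,4)='.' (+5 fires, +4 burnt)
Step 6: cell (2,4)='.' (+3 fires, +5 burnt)
Step 7: cell (2,4)='.' (+0 fires, +3 burnt)
  fire out at step 7

4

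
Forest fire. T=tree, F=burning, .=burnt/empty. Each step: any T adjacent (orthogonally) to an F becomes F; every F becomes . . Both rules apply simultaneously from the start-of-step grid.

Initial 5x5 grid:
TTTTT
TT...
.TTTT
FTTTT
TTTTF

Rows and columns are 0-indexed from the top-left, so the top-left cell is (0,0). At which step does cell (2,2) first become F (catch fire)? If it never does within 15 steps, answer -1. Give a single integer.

Step 1: cell (2,2)='T' (+4 fires, +2 burnt)
Step 2: cell (2,2)='T' (+6 fires, +4 burnt)
Step 3: cell (2,2)='F' (+3 fires, +6 burnt)
  -> target ignites at step 3
Step 4: cell (2,2)='.' (+2 fires, +3 burnt)
Step 5: cell (2,2)='.' (+2 fires, +2 burnt)
Step 6: cell (2,2)='.' (+1 fires, +2 burnt)
Step 7: cell (2,2)='.' (+1 fires, +1 burnt)
Step 8: cell (2,2)='.' (+0 fires, +1 burnt)
  fire out at step 8

3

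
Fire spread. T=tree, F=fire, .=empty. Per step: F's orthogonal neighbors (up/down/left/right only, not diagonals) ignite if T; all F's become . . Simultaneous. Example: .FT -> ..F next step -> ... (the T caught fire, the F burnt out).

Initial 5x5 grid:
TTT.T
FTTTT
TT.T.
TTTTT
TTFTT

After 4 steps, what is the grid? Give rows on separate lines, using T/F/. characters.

Step 1: 6 trees catch fire, 2 burn out
  FTT.T
  .FTTT
  FT.T.
  TTFTT
  TF.FT
Step 2: 8 trees catch fire, 6 burn out
  .FT.T
  ..FTT
  .F.T.
  FF.FT
  F...F
Step 3: 4 trees catch fire, 8 burn out
  ..F.T
  ...FT
  ...F.
  ....F
  .....
Step 4: 1 trees catch fire, 4 burn out
  ....T
  ....F
  .....
  .....
  .....

....T
....F
.....
.....
.....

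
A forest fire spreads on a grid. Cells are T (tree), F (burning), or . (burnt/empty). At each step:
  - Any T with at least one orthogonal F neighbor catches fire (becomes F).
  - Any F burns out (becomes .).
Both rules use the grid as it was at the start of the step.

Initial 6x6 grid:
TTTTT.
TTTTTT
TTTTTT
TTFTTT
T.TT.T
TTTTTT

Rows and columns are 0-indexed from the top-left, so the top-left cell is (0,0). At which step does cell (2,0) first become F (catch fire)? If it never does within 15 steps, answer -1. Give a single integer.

Step 1: cell (2,0)='T' (+4 fires, +1 burnt)
Step 2: cell (2,0)='T' (+7 fires, +4 burnt)
Step 3: cell (2,0)='F' (+9 fires, +7 burnt)
  -> target ignites at step 3
Step 4: cell (2,0)='.' (+8 fires, +9 burnt)
Step 5: cell (2,0)='.' (+4 fires, +8 burnt)
Step 6: cell (2,0)='.' (+0 fires, +4 burnt)
  fire out at step 6

3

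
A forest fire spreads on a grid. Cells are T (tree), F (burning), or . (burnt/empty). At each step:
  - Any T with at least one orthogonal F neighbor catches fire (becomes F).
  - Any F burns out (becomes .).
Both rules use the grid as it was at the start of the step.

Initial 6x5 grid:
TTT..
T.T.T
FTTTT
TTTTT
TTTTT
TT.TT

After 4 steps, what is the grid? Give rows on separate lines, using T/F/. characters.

Step 1: 3 trees catch fire, 1 burn out
  TTT..
  F.T.T
  .FTTT
  FTTTT
  TTTTT
  TT.TT
Step 2: 4 trees catch fire, 3 burn out
  FTT..
  ..T.T
  ..FTT
  .FTTT
  FTTTT
  TT.TT
Step 3: 6 trees catch fire, 4 burn out
  .FT..
  ..F.T
  ...FT
  ..FTT
  .FTTT
  FT.TT
Step 4: 5 trees catch fire, 6 burn out
  ..F..
  ....T
  ....F
  ...FT
  ..FTT
  .F.TT

..F..
....T
....F
...FT
..FTT
.F.TT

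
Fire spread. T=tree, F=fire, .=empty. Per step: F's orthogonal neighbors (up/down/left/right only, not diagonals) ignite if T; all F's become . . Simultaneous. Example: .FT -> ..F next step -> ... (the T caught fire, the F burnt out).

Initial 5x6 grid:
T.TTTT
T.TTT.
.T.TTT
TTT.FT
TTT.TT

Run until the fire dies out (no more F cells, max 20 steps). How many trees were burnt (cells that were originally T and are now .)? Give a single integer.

Step 1: +3 fires, +1 burnt (F count now 3)
Step 2: +4 fires, +3 burnt (F count now 4)
Step 3: +2 fires, +4 burnt (F count now 2)
Step 4: +3 fires, +2 burnt (F count now 3)
Step 5: +1 fires, +3 burnt (F count now 1)
Step 6: +0 fires, +1 burnt (F count now 0)
Fire out after step 6
Initially T: 22, now '.': 21
Total burnt (originally-T cells now '.'): 13

Answer: 13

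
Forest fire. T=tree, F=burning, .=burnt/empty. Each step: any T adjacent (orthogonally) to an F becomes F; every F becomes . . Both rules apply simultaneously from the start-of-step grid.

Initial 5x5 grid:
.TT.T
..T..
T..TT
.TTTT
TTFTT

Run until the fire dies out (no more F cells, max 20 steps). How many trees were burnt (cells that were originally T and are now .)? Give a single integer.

Step 1: +3 fires, +1 burnt (F count now 3)
Step 2: +4 fires, +3 burnt (F count now 4)
Step 3: +2 fires, +4 burnt (F count now 2)
Step 4: +1 fires, +2 burnt (F count now 1)
Step 5: +0 fires, +1 burnt (F count now 0)
Fire out after step 5
Initially T: 15, now '.': 20
Total burnt (originally-T cells now '.'): 10

Answer: 10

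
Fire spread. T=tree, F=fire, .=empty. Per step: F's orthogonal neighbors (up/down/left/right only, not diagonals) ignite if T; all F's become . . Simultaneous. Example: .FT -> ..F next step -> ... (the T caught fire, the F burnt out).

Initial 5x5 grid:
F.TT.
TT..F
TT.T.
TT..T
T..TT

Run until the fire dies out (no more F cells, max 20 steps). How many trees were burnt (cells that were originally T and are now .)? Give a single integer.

Answer: 7

Derivation:
Step 1: +1 fires, +2 burnt (F count now 1)
Step 2: +2 fires, +1 burnt (F count now 2)
Step 3: +2 fires, +2 burnt (F count now 2)
Step 4: +2 fires, +2 burnt (F count now 2)
Step 5: +0 fires, +2 burnt (F count now 0)
Fire out after step 5
Initially T: 13, now '.': 19
Total burnt (originally-T cells now '.'): 7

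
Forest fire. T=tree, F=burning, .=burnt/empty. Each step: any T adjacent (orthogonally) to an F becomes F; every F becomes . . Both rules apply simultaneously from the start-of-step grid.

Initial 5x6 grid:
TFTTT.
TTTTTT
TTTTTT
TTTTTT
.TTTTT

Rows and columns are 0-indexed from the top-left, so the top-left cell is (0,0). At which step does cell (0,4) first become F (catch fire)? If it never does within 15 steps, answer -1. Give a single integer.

Step 1: cell (0,4)='T' (+3 fires, +1 burnt)
Step 2: cell (0,4)='T' (+4 fires, +3 burnt)
Step 3: cell (0,4)='F' (+5 fires, +4 burnt)
  -> target ignites at step 3
Step 4: cell (0,4)='.' (+5 fires, +5 burnt)
Step 5: cell (0,4)='.' (+4 fires, +5 burnt)
Step 6: cell (0,4)='.' (+3 fires, +4 burnt)
Step 7: cell (0,4)='.' (+2 fires, +3 burnt)
Step 8: cell (0,4)='.' (+1 fires, +2 burnt)
Step 9: cell (0,4)='.' (+0 fires, +1 burnt)
  fire out at step 9

3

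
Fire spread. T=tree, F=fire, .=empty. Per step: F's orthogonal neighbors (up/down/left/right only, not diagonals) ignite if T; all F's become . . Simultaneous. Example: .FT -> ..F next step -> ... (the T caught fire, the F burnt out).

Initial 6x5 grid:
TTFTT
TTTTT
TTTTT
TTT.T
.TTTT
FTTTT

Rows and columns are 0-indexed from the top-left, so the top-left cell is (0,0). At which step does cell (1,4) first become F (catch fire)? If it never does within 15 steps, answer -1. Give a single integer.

Step 1: cell (1,4)='T' (+4 fires, +2 burnt)
Step 2: cell (1,4)='T' (+7 fires, +4 burnt)
Step 3: cell (1,4)='F' (+8 fires, +7 burnt)
  -> target ignites at step 3
Step 4: cell (1,4)='.' (+5 fires, +8 burnt)
Step 5: cell (1,4)='.' (+2 fires, +5 burnt)
Step 6: cell (1,4)='.' (+0 fires, +2 burnt)
  fire out at step 6

3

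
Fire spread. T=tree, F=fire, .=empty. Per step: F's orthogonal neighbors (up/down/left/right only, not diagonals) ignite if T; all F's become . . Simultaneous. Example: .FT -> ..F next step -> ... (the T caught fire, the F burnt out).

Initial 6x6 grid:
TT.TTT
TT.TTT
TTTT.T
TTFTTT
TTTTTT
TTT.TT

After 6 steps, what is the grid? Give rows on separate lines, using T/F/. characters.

Step 1: 4 trees catch fire, 1 burn out
  TT.TTT
  TT.TTT
  TTFT.T
  TF.FTT
  TTFTTT
  TTT.TT
Step 2: 7 trees catch fire, 4 burn out
  TT.TTT
  TT.TTT
  TF.F.T
  F...FT
  TF.FTT
  TTF.TT
Step 3: 7 trees catch fire, 7 burn out
  TT.TTT
  TF.FTT
  F....T
  .....F
  F...FT
  TF..TT
Step 4: 8 trees catch fire, 7 burn out
  TF.FTT
  F...FT
  .....F
  ......
  .....F
  F...FT
Step 5: 4 trees catch fire, 8 burn out
  F...FT
  .....F
  ......
  ......
  ......
  .....F
Step 6: 1 trees catch fire, 4 burn out
  .....F
  ......
  ......
  ......
  ......
  ......

.....F
......
......
......
......
......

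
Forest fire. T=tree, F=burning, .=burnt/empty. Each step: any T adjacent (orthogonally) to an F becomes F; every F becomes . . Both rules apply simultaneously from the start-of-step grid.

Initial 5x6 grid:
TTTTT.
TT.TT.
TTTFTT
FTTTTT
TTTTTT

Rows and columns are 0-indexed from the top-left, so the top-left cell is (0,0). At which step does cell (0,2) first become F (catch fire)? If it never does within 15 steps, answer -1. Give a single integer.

Step 1: cell (0,2)='T' (+7 fires, +2 burnt)
Step 2: cell (0,2)='T' (+9 fires, +7 burnt)
Step 3: cell (0,2)='F' (+7 fires, +9 burnt)
  -> target ignites at step 3
Step 4: cell (0,2)='.' (+2 fires, +7 burnt)
Step 5: cell (0,2)='.' (+0 fires, +2 burnt)
  fire out at step 5

3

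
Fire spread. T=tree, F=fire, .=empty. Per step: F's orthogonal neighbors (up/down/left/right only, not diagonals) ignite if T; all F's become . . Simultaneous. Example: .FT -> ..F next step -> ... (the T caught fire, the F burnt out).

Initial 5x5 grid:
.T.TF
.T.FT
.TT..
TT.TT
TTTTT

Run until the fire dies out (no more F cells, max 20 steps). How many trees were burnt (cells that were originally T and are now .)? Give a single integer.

Answer: 2

Derivation:
Step 1: +2 fires, +2 burnt (F count now 2)
Step 2: +0 fires, +2 burnt (F count now 0)
Fire out after step 2
Initially T: 15, now '.': 12
Total burnt (originally-T cells now '.'): 2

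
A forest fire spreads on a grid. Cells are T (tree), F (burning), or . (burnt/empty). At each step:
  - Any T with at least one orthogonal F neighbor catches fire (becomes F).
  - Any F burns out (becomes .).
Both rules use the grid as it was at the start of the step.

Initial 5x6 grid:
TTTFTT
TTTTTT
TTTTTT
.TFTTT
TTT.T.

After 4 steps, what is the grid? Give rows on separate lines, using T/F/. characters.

Step 1: 7 trees catch fire, 2 burn out
  TTF.FT
  TTTFTT
  TTFTTT
  .F.FTT
  TTF.T.
Step 2: 8 trees catch fire, 7 burn out
  TF...F
  TTF.FT
  TF.FTT
  ....FT
  TF..T.
Step 3: 8 trees catch fire, 8 burn out
  F.....
  TF...F
  F...FT
  .....F
  F...F.
Step 4: 2 trees catch fire, 8 burn out
  ......
  F.....
  .....F
  ......
  ......

......
F.....
.....F
......
......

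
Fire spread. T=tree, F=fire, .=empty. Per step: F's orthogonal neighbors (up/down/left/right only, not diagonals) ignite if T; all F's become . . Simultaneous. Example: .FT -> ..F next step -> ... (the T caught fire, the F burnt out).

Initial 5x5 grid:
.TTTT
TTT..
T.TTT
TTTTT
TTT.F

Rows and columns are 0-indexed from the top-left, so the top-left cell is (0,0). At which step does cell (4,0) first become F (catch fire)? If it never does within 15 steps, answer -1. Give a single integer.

Step 1: cell (4,0)='T' (+1 fires, +1 burnt)
Step 2: cell (4,0)='T' (+2 fires, +1 burnt)
Step 3: cell (4,0)='T' (+2 fires, +2 burnt)
Step 4: cell (4,0)='T' (+3 fires, +2 burnt)
Step 5: cell (4,0)='T' (+3 fires, +3 burnt)
Step 6: cell (4,0)='F' (+4 fires, +3 burnt)
  -> target ignites at step 6
Step 7: cell (4,0)='.' (+3 fires, +4 burnt)
Step 8: cell (4,0)='.' (+1 fires, +3 burnt)
Step 9: cell (4,0)='.' (+0 fires, +1 burnt)
  fire out at step 9

6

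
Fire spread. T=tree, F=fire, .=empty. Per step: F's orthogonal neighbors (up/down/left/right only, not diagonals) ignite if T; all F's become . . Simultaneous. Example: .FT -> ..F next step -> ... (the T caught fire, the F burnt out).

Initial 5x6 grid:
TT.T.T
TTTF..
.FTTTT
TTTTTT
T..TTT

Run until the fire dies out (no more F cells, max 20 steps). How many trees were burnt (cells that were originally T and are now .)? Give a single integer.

Step 1: +6 fires, +2 burnt (F count now 6)
Step 2: +6 fires, +6 burnt (F count now 6)
Step 3: +5 fires, +6 burnt (F count now 5)
Step 4: +2 fires, +5 burnt (F count now 2)
Step 5: +1 fires, +2 burnt (F count now 1)
Step 6: +0 fires, +1 burnt (F count now 0)
Fire out after step 6
Initially T: 21, now '.': 29
Total burnt (originally-T cells now '.'): 20

Answer: 20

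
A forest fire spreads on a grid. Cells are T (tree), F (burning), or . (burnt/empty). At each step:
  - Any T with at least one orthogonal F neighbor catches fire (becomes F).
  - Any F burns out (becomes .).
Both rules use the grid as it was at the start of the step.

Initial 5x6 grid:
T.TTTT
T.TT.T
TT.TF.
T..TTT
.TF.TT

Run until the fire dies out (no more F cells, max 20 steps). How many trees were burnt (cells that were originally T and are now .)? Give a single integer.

Step 1: +3 fires, +2 burnt (F count now 3)
Step 2: +4 fires, +3 burnt (F count now 4)
Step 3: +3 fires, +4 burnt (F count now 3)
Step 4: +2 fires, +3 burnt (F count now 2)
Step 5: +1 fires, +2 burnt (F count now 1)
Step 6: +1 fires, +1 burnt (F count now 1)
Step 7: +0 fires, +1 burnt (F count now 0)
Fire out after step 7
Initially T: 19, now '.': 25
Total burnt (originally-T cells now '.'): 14

Answer: 14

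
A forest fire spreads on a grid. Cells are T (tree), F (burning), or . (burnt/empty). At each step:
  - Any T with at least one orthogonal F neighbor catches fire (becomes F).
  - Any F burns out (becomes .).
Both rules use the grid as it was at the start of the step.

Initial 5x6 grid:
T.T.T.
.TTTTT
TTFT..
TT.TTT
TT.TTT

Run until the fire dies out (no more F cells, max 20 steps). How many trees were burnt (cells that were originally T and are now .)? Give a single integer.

Step 1: +3 fires, +1 burnt (F count now 3)
Step 2: +6 fires, +3 burnt (F count now 6)
Step 3: +5 fires, +6 burnt (F count now 5)
Step 4: +5 fires, +5 burnt (F count now 5)
Step 5: +1 fires, +5 burnt (F count now 1)
Step 6: +0 fires, +1 burnt (F count now 0)
Fire out after step 6
Initially T: 21, now '.': 29
Total burnt (originally-T cells now '.'): 20

Answer: 20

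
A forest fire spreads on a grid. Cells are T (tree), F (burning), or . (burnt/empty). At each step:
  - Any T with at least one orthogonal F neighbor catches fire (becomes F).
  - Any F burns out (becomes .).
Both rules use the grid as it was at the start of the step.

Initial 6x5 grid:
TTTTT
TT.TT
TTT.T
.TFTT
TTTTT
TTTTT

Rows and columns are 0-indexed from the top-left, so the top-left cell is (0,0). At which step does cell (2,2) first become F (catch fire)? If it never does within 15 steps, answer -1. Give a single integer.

Step 1: cell (2,2)='F' (+4 fires, +1 burnt)
  -> target ignites at step 1
Step 2: cell (2,2)='.' (+5 fires, +4 burnt)
Step 3: cell (2,2)='.' (+7 fires, +5 burnt)
Step 4: cell (2,2)='.' (+5 fires, +7 burnt)
Step 5: cell (2,2)='.' (+4 fires, +5 burnt)
Step 6: cell (2,2)='.' (+1 fires, +4 burnt)
Step 7: cell (2,2)='.' (+0 fires, +1 burnt)
  fire out at step 7

1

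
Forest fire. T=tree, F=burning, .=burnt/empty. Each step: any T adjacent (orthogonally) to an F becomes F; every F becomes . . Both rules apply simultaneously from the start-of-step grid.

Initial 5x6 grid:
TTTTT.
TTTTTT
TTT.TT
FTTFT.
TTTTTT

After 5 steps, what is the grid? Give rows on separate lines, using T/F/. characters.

Step 1: 6 trees catch fire, 2 burn out
  TTTTT.
  TTTTTT
  FTT.TT
  .FF.F.
  FTTFTT
Step 2: 7 trees catch fire, 6 burn out
  TTTTT.
  FTTTTT
  .FF.FT
  ......
  .FF.FT
Step 3: 6 trees catch fire, 7 burn out
  FTTTT.
  .FFTFT
  .....F
  ......
  .....F
Step 4: 5 trees catch fire, 6 burn out
  .FFTF.
  ...F.F
  ......
  ......
  ......
Step 5: 1 trees catch fire, 5 burn out
  ...F..
  ......
  ......
  ......
  ......

...F..
......
......
......
......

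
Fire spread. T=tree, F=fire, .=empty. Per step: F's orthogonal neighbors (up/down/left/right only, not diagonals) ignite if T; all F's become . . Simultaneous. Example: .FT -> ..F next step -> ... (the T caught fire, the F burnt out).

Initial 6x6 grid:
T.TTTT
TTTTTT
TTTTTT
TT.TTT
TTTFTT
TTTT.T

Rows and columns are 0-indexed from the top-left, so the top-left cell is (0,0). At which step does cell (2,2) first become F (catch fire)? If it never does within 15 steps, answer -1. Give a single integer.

Step 1: cell (2,2)='T' (+4 fires, +1 burnt)
Step 2: cell (2,2)='T' (+5 fires, +4 burnt)
Step 3: cell (2,2)='F' (+8 fires, +5 burnt)
  -> target ignites at step 3
Step 4: cell (2,2)='.' (+7 fires, +8 burnt)
Step 5: cell (2,2)='.' (+5 fires, +7 burnt)
Step 6: cell (2,2)='.' (+2 fires, +5 burnt)
Step 7: cell (2,2)='.' (+1 fires, +2 burnt)
Step 8: cell (2,2)='.' (+0 fires, +1 burnt)
  fire out at step 8

3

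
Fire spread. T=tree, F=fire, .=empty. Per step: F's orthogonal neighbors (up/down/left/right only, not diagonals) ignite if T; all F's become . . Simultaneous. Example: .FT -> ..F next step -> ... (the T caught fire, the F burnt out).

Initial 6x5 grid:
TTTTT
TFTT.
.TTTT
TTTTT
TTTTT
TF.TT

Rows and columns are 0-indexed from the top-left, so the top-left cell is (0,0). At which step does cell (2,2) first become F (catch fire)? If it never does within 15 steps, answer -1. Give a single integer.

Step 1: cell (2,2)='T' (+6 fires, +2 burnt)
Step 2: cell (2,2)='F' (+7 fires, +6 burnt)
  -> target ignites at step 2
Step 3: cell (2,2)='.' (+5 fires, +7 burnt)
Step 4: cell (2,2)='.' (+5 fires, +5 burnt)
Step 5: cell (2,2)='.' (+2 fires, +5 burnt)
Step 6: cell (2,2)='.' (+0 fires, +2 burnt)
  fire out at step 6

2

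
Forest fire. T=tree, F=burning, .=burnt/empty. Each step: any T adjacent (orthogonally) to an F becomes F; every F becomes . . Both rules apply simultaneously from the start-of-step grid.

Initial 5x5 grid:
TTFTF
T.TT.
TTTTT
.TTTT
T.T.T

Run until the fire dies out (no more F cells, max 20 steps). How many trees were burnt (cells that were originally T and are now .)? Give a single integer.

Answer: 17

Derivation:
Step 1: +3 fires, +2 burnt (F count now 3)
Step 2: +3 fires, +3 burnt (F count now 3)
Step 3: +4 fires, +3 burnt (F count now 4)
Step 4: +5 fires, +4 burnt (F count now 5)
Step 5: +1 fires, +5 burnt (F count now 1)
Step 6: +1 fires, +1 burnt (F count now 1)
Step 7: +0 fires, +1 burnt (F count now 0)
Fire out after step 7
Initially T: 18, now '.': 24
Total burnt (originally-T cells now '.'): 17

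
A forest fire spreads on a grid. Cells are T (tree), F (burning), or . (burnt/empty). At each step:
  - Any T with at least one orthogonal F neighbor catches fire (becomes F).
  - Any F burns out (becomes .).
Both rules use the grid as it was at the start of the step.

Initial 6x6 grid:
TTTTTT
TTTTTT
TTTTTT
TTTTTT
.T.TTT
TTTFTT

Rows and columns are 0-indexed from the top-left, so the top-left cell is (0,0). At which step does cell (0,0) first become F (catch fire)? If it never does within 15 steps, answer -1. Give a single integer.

Step 1: cell (0,0)='T' (+3 fires, +1 burnt)
Step 2: cell (0,0)='T' (+4 fires, +3 burnt)
Step 3: cell (0,0)='T' (+6 fires, +4 burnt)
Step 4: cell (0,0)='T' (+5 fires, +6 burnt)
Step 5: cell (0,0)='T' (+6 fires, +5 burnt)
Step 6: cell (0,0)='T' (+5 fires, +6 burnt)
Step 7: cell (0,0)='T' (+3 fires, +5 burnt)
Step 8: cell (0,0)='F' (+1 fires, +3 burnt)
  -> target ignites at step 8
Step 9: cell (0,0)='.' (+0 fires, +1 burnt)
  fire out at step 9

8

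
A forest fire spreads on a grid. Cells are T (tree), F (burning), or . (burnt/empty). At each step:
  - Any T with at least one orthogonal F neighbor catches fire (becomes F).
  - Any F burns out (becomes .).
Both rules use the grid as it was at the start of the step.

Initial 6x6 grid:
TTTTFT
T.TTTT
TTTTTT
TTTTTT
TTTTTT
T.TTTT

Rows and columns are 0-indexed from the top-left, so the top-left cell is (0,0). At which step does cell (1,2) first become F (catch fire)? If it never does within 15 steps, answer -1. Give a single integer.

Step 1: cell (1,2)='T' (+3 fires, +1 burnt)
Step 2: cell (1,2)='T' (+4 fires, +3 burnt)
Step 3: cell (1,2)='F' (+5 fires, +4 burnt)
  -> target ignites at step 3
Step 4: cell (1,2)='.' (+5 fires, +5 burnt)
Step 5: cell (1,2)='.' (+6 fires, +5 burnt)
Step 6: cell (1,2)='.' (+5 fires, +6 burnt)
Step 7: cell (1,2)='.' (+3 fires, +5 burnt)
Step 8: cell (1,2)='.' (+1 fires, +3 burnt)
Step 9: cell (1,2)='.' (+1 fires, +1 burnt)
Step 10: cell (1,2)='.' (+0 fires, +1 burnt)
  fire out at step 10

3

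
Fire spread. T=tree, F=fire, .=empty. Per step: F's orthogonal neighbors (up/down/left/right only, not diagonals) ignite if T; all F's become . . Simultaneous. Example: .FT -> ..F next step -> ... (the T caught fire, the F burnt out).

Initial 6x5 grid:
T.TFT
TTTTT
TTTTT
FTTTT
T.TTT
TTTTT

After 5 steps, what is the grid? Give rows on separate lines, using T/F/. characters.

Step 1: 6 trees catch fire, 2 burn out
  T.F.F
  TTTFT
  FTTTT
  .FTTT
  F.TTT
  TTTTT
Step 2: 7 trees catch fire, 6 burn out
  T....
  FTF.F
  .FTFT
  ..FTT
  ..TTT
  FTTTT
Step 3: 7 trees catch fire, 7 burn out
  F....
  .F...
  ..F.F
  ...FT
  ..FTT
  .FTTT
Step 4: 3 trees catch fire, 7 burn out
  .....
  .....
  .....
  ....F
  ...FT
  ..FTT
Step 5: 2 trees catch fire, 3 burn out
  .....
  .....
  .....
  .....
  ....F
  ...FT

.....
.....
.....
.....
....F
...FT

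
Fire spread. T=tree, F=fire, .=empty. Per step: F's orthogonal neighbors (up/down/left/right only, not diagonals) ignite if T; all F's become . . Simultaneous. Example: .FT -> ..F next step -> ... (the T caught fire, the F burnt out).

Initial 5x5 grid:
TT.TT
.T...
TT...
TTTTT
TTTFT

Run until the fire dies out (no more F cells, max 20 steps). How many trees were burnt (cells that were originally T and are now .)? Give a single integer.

Step 1: +3 fires, +1 burnt (F count now 3)
Step 2: +3 fires, +3 burnt (F count now 3)
Step 3: +2 fires, +3 burnt (F count now 2)
Step 4: +2 fires, +2 burnt (F count now 2)
Step 5: +2 fires, +2 burnt (F count now 2)
Step 6: +1 fires, +2 burnt (F count now 1)
Step 7: +1 fires, +1 burnt (F count now 1)
Step 8: +0 fires, +1 burnt (F count now 0)
Fire out after step 8
Initially T: 16, now '.': 23
Total burnt (originally-T cells now '.'): 14

Answer: 14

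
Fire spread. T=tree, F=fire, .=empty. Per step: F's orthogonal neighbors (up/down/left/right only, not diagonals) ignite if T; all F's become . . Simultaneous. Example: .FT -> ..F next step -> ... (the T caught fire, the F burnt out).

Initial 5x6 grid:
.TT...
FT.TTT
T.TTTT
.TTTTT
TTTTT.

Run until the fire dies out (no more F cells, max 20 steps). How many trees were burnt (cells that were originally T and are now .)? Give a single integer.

Step 1: +2 fires, +1 burnt (F count now 2)
Step 2: +1 fires, +2 burnt (F count now 1)
Step 3: +1 fires, +1 burnt (F count now 1)
Step 4: +0 fires, +1 burnt (F count now 0)
Fire out after step 4
Initially T: 21, now '.': 13
Total burnt (originally-T cells now '.'): 4

Answer: 4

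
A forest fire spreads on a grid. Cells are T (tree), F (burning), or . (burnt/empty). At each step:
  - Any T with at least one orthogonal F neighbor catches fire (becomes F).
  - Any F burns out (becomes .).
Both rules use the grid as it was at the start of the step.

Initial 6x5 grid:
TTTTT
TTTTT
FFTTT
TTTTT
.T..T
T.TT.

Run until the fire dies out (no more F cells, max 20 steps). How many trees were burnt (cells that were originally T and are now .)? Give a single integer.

Answer: 20

Derivation:
Step 1: +5 fires, +2 burnt (F count now 5)
Step 2: +6 fires, +5 burnt (F count now 6)
Step 3: +4 fires, +6 burnt (F count now 4)
Step 4: +3 fires, +4 burnt (F count now 3)
Step 5: +2 fires, +3 burnt (F count now 2)
Step 6: +0 fires, +2 burnt (F count now 0)
Fire out after step 6
Initially T: 23, now '.': 27
Total burnt (originally-T cells now '.'): 20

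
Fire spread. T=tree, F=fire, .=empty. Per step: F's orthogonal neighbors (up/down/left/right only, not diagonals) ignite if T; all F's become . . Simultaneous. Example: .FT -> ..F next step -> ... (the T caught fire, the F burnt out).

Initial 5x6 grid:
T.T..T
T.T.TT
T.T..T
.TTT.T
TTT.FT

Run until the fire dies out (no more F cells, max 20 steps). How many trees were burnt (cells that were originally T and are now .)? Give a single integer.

Answer: 6

Derivation:
Step 1: +1 fires, +1 burnt (F count now 1)
Step 2: +1 fires, +1 burnt (F count now 1)
Step 3: +1 fires, +1 burnt (F count now 1)
Step 4: +1 fires, +1 burnt (F count now 1)
Step 5: +2 fires, +1 burnt (F count now 2)
Step 6: +0 fires, +2 burnt (F count now 0)
Fire out after step 6
Initially T: 18, now '.': 18
Total burnt (originally-T cells now '.'): 6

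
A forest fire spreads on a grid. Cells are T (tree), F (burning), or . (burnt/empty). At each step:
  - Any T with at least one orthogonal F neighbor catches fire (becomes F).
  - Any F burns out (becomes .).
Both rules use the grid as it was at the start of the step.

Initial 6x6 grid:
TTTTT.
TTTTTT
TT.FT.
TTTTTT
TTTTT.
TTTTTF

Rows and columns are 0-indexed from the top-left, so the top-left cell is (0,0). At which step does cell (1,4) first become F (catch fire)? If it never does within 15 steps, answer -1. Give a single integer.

Step 1: cell (1,4)='T' (+4 fires, +2 burnt)
Step 2: cell (1,4)='F' (+8 fires, +4 burnt)
  -> target ignites at step 2
Step 3: cell (1,4)='.' (+8 fires, +8 burnt)
Step 4: cell (1,4)='.' (+6 fires, +8 burnt)
Step 5: cell (1,4)='.' (+4 fires, +6 burnt)
Step 6: cell (1,4)='.' (+0 fires, +4 burnt)
  fire out at step 6

2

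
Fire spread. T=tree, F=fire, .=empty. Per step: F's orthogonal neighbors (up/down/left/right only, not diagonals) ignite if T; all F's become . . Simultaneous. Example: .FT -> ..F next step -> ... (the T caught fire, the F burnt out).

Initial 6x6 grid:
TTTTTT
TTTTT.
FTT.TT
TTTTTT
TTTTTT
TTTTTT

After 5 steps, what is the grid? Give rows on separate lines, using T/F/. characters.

Step 1: 3 trees catch fire, 1 burn out
  TTTTTT
  FTTTT.
  .FT.TT
  FTTTTT
  TTTTTT
  TTTTTT
Step 2: 5 trees catch fire, 3 burn out
  FTTTTT
  .FTTT.
  ..F.TT
  .FTTTT
  FTTTTT
  TTTTTT
Step 3: 5 trees catch fire, 5 burn out
  .FTTTT
  ..FTT.
  ....TT
  ..FTTT
  .FTTTT
  FTTTTT
Step 4: 5 trees catch fire, 5 burn out
  ..FTTT
  ...FT.
  ....TT
  ...FTT
  ..FTTT
  .FTTTT
Step 5: 5 trees catch fire, 5 burn out
  ...FTT
  ....F.
  ....TT
  ....FT
  ...FTT
  ..FTTT

...FTT
....F.
....TT
....FT
...FTT
..FTTT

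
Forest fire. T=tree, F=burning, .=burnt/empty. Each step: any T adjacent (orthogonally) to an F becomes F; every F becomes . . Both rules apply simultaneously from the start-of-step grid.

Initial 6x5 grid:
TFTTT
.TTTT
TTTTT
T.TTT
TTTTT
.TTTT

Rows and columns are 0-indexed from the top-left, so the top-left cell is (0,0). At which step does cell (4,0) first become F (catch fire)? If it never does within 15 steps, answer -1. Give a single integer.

Step 1: cell (4,0)='T' (+3 fires, +1 burnt)
Step 2: cell (4,0)='T' (+3 fires, +3 burnt)
Step 3: cell (4,0)='T' (+4 fires, +3 burnt)
Step 4: cell (4,0)='T' (+4 fires, +4 burnt)
Step 5: cell (4,0)='F' (+4 fires, +4 burnt)
  -> target ignites at step 5
Step 6: cell (4,0)='.' (+4 fires, +4 burnt)
Step 7: cell (4,0)='.' (+3 fires, +4 burnt)
Step 8: cell (4,0)='.' (+1 fires, +3 burnt)
Step 9: cell (4,0)='.' (+0 fires, +1 burnt)
  fire out at step 9

5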